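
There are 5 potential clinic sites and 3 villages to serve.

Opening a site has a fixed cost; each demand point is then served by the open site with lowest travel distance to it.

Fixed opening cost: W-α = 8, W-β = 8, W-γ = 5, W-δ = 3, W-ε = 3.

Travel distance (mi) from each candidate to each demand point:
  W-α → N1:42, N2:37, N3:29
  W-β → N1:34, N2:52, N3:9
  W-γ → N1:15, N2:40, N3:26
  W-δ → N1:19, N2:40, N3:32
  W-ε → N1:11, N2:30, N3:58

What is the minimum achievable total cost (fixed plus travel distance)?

Open {W-β, W-ε}: assign each demand point to its cheapest open site.
  N1→W-ε 11, N2→W-ε 30, N3→W-β 9
  travel distance 50, fixed 11 → total 61.
Compare {W-β, W-δ, W-ε}: travel distance 50 + fixed 14 = 64.
Compare {W-β, W-γ, W-ε}: travel distance 50 + fixed 16 = 66.
Compare {W-α, W-β, W-ε}: travel distance 50 + fixed 19 = 69.
All other subsets cost ≥ 64. Minimum total cost: 61.

61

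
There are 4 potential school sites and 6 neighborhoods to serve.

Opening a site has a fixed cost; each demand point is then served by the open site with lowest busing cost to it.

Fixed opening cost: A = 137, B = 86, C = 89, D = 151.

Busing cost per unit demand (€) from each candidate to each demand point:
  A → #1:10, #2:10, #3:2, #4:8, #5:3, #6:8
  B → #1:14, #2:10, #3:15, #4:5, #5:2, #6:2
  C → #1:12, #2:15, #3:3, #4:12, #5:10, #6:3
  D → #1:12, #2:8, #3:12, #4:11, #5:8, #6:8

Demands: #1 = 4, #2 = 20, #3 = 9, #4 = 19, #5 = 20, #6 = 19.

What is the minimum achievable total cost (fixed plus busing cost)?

623

Open {B, C}: assign each demand point to its cheapest open site.
  #1→C 4×12=48, #2→B 20×10=200, #3→C 9×3=27, #4→B 19×5=95, #5→B 20×2=40, #6→B 19×2=38
  busing cost 448, fixed 175 → total 623.
Compare {B}: busing cost 564 + fixed 86 = 650.
Compare {A, B}: busing cost 431 + fixed 223 = 654.
Compare {B, D}: busing cost 489 + fixed 237 = 726.
All other subsets cost ≥ 650. Minimum total cost: 623.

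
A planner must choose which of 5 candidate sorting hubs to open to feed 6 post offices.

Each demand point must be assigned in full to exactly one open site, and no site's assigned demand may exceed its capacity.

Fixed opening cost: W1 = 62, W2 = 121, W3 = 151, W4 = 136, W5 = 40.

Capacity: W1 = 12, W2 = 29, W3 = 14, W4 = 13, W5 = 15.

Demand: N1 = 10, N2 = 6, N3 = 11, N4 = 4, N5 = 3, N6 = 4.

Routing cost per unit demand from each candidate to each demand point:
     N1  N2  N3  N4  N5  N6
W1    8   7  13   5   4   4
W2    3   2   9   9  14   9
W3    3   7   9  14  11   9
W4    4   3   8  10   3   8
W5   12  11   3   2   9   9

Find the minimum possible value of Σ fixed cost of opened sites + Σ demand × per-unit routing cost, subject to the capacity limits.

Open {W2, W5}; cheapest assignment that respects the capacities:
  W2 (cap 29, load 23): N1, N2, N5, N6 — cost 10×3 + 6×2 + 3×14 + 4×9 = 120
  W5 (cap 15, load 15): N3, N4 — cost 11×3 + 4×2 = 41
  Shipping 161, fixed 161 → total 322.
  Any other capacity-feasible assignment to {W2, W5} ships for at least 161.
Compare {W1, W2, W5}: its best feasible assignment gives total 334.
Compare {W1, W2}: its best feasible assignment gives total 372.
Every other set of open sites that can feasibly serve all demand totals ≥ 334 even under its best assignment. Minimum: 322.

322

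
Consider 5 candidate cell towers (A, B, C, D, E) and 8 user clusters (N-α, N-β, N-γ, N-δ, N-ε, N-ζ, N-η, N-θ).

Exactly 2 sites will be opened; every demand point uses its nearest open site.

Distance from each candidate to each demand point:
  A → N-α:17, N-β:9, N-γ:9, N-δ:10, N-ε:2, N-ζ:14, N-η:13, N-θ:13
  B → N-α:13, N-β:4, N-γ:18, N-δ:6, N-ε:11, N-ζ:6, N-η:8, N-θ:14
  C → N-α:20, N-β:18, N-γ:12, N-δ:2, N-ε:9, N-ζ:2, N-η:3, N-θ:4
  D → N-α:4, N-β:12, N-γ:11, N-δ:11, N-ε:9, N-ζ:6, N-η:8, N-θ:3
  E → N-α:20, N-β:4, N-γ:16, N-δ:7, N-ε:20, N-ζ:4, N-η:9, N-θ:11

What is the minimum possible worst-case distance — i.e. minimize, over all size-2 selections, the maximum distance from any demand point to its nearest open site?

Open {A, D}.
  Farthest demand point is N-δ at distance 10 (to A); all others are ≤ 10.
With {B, D} the worst case is 11.
With {D, E} the worst case is 11.
No size-2 selection achieves below 10.

10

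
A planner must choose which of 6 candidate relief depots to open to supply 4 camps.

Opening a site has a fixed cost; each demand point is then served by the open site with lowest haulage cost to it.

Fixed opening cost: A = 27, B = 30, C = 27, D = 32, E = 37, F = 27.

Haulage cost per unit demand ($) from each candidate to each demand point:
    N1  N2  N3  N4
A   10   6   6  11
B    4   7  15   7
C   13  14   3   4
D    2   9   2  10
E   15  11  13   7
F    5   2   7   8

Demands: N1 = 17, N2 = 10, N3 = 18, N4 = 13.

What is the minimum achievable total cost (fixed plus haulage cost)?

Open {C, D, F}: assign each demand point to its cheapest open site.
  N1→D 17×2=34, N2→F 10×2=20, N3→D 18×2=36, N4→C 13×4=52
  haulage cost 142, fixed 86 → total 228.
Compare {D, F}: haulage cost 194 + fixed 59 = 253.
Compare {A, C, D, F}: haulage cost 142 + fixed 113 = 255.
Compare {B, C, D, F}: haulage cost 142 + fixed 116 = 258.
All other subsets cost ≥ 253. Minimum total cost: 228.

228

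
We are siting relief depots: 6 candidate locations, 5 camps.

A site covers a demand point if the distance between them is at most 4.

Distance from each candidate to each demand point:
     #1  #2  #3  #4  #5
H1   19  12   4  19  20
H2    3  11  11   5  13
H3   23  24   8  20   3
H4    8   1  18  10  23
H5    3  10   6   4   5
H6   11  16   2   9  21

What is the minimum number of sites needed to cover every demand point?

Coverage sets (demand points within 4 of each site):
  H1: {#3}
  H2: {#1}
  H3: {#5}
  H4: {#2}
  H5: {#1, #4}
  H6: {#3}
No 3 sites suffice: every size-3 union leaves at least one demand point uncovered.
But {H1, H3, H4, H5} covers everything, so the minimum is 4.

4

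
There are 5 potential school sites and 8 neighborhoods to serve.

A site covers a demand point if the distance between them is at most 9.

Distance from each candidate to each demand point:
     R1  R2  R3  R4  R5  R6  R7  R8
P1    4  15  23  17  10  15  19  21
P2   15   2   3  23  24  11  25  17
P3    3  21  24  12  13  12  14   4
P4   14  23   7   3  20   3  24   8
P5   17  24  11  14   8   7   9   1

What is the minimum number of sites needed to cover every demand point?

Coverage sets (demand points within 9 of each site):
  P1: {R1}
  P2: {R2, R3}
  P3: {R1, R8}
  P4: {R3, R4, R6, R8}
  P5: {R5, R6, R7, R8}
No 3 sites suffice: every size-3 union leaves at least one demand point uncovered.
But {P1, P2, P4, P5} covers everything, so the minimum is 4.

4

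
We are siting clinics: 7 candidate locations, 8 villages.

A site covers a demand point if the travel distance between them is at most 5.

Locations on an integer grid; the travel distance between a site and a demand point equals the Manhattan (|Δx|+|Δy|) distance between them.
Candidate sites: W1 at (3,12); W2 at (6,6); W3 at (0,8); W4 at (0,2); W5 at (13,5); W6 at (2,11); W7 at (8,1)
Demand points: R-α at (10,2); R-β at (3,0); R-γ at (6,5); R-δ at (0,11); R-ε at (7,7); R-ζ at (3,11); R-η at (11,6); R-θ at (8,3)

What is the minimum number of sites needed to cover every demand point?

Coverage sets (demand points within 5 of each site):
  W1: {R-δ, R-ζ}
  W2: {R-γ, R-ε, R-η, R-θ}
  W3: {R-δ}
  W4: {R-β}
  W5: {R-η}
  W6: {R-δ, R-ζ}
  W7: {R-α, R-θ}
No 3 sites suffice: every size-3 union leaves at least one demand point uncovered.
But {W1, W2, W4, W7} covers everything, so the minimum is 4.

4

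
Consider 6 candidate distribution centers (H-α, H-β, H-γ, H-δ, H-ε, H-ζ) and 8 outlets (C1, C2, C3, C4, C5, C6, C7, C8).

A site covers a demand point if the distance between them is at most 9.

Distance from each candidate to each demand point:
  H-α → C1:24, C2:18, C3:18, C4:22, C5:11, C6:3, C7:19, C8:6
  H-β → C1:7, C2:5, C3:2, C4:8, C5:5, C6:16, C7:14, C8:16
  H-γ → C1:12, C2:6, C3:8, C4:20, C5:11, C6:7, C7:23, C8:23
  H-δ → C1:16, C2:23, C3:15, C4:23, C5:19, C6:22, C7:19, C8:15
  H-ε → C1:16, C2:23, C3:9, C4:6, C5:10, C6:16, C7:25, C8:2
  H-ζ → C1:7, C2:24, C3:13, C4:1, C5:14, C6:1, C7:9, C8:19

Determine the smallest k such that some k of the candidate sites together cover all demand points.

3

Coverage sets (demand points within 9 of each site):
  H-α: {C6, C8}
  H-β: {C1, C2, C3, C4, C5}
  H-γ: {C2, C3, C6}
  H-δ: {}
  H-ε: {C3, C4, C8}
  H-ζ: {C1, C4, C6, C7}
No 2 sites suffice: every size-2 union leaves at least one demand point uncovered.
But {H-α, H-β, H-ζ} covers everything, so the minimum is 3.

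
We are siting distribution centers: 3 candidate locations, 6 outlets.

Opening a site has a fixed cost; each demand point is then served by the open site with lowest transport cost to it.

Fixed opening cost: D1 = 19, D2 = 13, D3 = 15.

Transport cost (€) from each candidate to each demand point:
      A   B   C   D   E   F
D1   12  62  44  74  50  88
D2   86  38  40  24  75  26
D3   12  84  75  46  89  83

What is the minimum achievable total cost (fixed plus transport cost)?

Open {D1, D2}: assign each demand point to its cheapest open site.
  A→D1 12, B→D2 38, C→D2 40, D→D2 24, E→D1 50, F→D2 26
  transport cost 190, fixed 32 → total 222.
Compare {D1, D2, D3}: transport cost 190 + fixed 47 = 237.
Compare {D2, D3}: transport cost 215 + fixed 28 = 243.
Compare {D2}: transport cost 289 + fixed 13 = 302.
All other subsets cost ≥ 237. Minimum total cost: 222.

222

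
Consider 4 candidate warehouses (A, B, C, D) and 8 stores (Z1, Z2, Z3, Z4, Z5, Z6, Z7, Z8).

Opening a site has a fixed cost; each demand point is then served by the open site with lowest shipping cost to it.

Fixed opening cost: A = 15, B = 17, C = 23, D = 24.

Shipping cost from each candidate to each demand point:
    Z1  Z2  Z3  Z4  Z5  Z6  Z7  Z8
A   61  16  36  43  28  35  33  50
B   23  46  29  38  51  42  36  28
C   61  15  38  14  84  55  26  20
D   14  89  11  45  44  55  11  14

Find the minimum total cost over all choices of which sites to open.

204

Open {A, C, D}: assign each demand point to its cheapest open site.
  Z1→D 14, Z2→C 15, Z3→D 11, Z4→C 14, Z5→A 28, Z6→A 35, Z7→D 11, Z8→D 14
  shipping cost 142, fixed 62 → total 204.
Compare {A, D}: shipping cost 172 + fixed 39 = 211.
Compare {A, B, C, D}: shipping cost 142 + fixed 79 = 221.
Compare {A, B, D}: shipping cost 167 + fixed 56 = 223.
All other subsets cost ≥ 211. Minimum total cost: 204.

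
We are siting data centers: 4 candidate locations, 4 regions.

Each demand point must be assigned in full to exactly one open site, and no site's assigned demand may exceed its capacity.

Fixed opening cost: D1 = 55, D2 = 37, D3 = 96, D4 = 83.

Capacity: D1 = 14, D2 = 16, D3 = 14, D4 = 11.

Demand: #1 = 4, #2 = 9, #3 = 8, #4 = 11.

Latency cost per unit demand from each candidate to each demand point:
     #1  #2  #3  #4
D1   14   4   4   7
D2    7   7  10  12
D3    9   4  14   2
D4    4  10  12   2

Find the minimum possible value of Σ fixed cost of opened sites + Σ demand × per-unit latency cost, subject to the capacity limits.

320

Open {D1, D2, D4}; cheapest assignment that respects the capacities:
  D1 (cap 14, load 8): #3 — cost 8×4 = 32
  D2 (cap 16, load 13): #1, #2 — cost 4×7 + 9×7 = 91
  D4 (cap 11, load 11): #4 — cost 11×2 = 22
  Shipping 145, fixed 175 → total 320.
  Any other capacity-feasible assignment to {D1, D2, D4} ships for at least 145.
Compare {D1, D2, D3}: its best feasible assignment gives total 333.
Compare {D1, D3, D4}: its best feasible assignment gives total 360.
Every other set of open sites that can feasibly serve all demand totals ≥ 333 even under its best assignment. Minimum: 320.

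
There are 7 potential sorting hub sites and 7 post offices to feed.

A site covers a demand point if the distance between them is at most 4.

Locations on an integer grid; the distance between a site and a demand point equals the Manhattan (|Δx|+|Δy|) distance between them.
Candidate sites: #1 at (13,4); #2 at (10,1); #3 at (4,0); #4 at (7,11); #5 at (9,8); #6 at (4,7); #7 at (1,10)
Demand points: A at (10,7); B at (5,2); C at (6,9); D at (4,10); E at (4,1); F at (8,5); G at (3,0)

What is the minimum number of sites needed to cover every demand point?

3

Coverage sets (demand points within 4 of each site):
  #1: {}
  #2: {}
  #3: {B, E, G}
  #4: {C, D}
  #5: {A, C, F}
  #6: {C, D}
  #7: {D}
No 2 sites suffice: every size-2 union leaves at least one demand point uncovered.
But {#3, #4, #5} covers everything, so the minimum is 3.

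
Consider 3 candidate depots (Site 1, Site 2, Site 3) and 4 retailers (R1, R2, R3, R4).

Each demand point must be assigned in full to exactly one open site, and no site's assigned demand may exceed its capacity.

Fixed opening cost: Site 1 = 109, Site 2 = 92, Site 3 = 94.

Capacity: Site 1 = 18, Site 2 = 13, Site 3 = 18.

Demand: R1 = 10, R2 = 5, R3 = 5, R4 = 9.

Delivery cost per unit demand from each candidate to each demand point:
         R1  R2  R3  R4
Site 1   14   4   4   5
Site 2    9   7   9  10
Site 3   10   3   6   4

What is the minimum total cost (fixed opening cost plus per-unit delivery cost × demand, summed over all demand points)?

383

Open {Site 1, Site 3}; cheapest assignment that respects the capacities:
  Site 1 (cap 18, load 14): R3, R4 — cost 5×4 + 9×5 = 65
  Site 3 (cap 18, load 15): R1, R2 — cost 10×10 + 5×3 = 115
  Shipping 180, fixed 203 → total 383.
  Any other capacity-feasible assignment to {Site 1, Site 3} ships for at least 180.
Compare {Site 1, Site 2, Site 3}: its best feasible assignment gives total 456.
Every other set of open sites that can feasibly serve all demand totals ≥ 456 even under its best assignment. Minimum: 383.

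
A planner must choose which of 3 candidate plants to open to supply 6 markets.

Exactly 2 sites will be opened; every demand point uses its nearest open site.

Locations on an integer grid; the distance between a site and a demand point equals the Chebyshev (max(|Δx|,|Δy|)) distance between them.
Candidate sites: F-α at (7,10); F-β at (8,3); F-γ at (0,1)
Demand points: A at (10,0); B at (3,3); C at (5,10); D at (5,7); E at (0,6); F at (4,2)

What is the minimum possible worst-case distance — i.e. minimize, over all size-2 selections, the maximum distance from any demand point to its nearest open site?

Open {F-α, F-β}.
  Farthest demand point is E at distance 7 (to F-α); all others are ≤ 7.
With {F-β, F-γ} the worst case is 7.
With {F-α, F-γ} the worst case is 10.
No size-2 selection achieves below 7.

7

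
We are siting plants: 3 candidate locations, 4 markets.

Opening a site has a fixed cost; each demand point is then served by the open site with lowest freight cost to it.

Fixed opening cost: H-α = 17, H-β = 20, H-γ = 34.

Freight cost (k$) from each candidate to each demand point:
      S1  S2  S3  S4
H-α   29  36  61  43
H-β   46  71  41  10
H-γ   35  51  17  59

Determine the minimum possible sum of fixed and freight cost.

Open {H-α, H-β}: assign each demand point to its cheapest open site.
  S1→H-α 29, S2→H-α 36, S3→H-β 41, S4→H-β 10
  freight cost 116, fixed 37 → total 153.
Compare {H-α, H-β, H-γ}: freight cost 92 + fixed 71 = 163.
Compare {H-β, H-γ}: freight cost 113 + fixed 54 = 167.
Compare {H-α, H-γ}: freight cost 125 + fixed 51 = 176.
All other subsets cost ≥ 163. Minimum total cost: 153.

153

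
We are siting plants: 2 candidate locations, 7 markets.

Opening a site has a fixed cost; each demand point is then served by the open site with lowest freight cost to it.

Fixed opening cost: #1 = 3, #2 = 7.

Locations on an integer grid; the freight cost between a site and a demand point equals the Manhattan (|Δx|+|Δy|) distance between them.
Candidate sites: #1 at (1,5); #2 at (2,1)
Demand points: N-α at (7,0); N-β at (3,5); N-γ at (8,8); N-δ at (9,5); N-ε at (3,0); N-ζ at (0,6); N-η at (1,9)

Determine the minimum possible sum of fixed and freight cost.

Open {#1, #2}: assign each demand point to its cheapest open site.
  N-α→#2 6, N-β→#1 2, N-γ→#1 10, N-δ→#1 8, N-ε→#2 2, N-ζ→#1 2, N-η→#1 4
  freight cost 34, fixed 10 → total 44.
Compare {#1}: freight cost 44 + fixed 3 = 47.
Compare {#2}: freight cost 53 + fixed 7 = 60.

44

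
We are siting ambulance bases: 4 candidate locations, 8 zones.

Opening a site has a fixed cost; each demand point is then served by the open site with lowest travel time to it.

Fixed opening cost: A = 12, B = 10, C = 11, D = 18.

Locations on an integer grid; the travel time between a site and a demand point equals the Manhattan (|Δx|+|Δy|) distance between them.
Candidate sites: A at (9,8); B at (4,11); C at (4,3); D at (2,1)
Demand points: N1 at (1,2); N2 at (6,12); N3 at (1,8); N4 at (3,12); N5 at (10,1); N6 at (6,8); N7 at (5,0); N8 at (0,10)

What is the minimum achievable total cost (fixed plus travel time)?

Open {B, C}: assign each demand point to its cheapest open site.
  N1→C 4, N2→B 3, N3→B 6, N4→B 2, N5→C 8, N6→B 5, N7→C 4, N8→B 5
  travel time 37, fixed 21 → total 58.
Compare {B, D}: travel time 35 + fixed 28 = 63.
Compare {A, B, C}: travel time 35 + fixed 33 = 68.
Compare {B}: travel time 61 + fixed 10 = 71.
All other subsets cost ≥ 63. Minimum total cost: 58.

58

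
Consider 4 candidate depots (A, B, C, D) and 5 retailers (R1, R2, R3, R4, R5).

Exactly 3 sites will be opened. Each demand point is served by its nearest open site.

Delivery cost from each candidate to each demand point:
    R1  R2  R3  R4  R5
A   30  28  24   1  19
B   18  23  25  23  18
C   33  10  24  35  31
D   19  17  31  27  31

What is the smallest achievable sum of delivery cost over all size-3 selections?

Open {A, B, C}.
  R1→B 18, R2→C 10, R3→A 24, R4→A 1, R5→B 18  ⇒ total 71.
Compare {A, C, D}: total 73.
Compare {A, B, D}: total 78.
No size-3 selection does better; minimum is 71.

71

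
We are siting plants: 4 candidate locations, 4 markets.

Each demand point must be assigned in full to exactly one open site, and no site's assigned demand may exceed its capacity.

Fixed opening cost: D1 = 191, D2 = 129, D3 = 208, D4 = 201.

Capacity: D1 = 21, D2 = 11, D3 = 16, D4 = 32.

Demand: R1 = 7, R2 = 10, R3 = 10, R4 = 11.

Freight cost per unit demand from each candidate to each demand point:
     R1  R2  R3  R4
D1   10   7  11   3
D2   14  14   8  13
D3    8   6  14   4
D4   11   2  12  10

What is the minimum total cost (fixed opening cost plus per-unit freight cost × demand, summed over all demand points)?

617

Open {D2, D4}; cheapest assignment that respects the capacities:
  D2 (cap 11, load 10): R3 — cost 10×8 = 80
  D4 (cap 32, load 28): R1, R2, R4 — cost 7×11 + 10×2 + 11×10 = 207
  Shipping 287, fixed 330 → total 617.
  Any other capacity-feasible assignment to {D2, D4} ships for at least 287.
Compare {D1, D4}: its best feasible assignment gives total 632.
Compare {D3, D4}: its best feasible assignment gives total 670.
Every other set of open sites that can feasibly serve all demand totals ≥ 632 even under its best assignment. Minimum: 617.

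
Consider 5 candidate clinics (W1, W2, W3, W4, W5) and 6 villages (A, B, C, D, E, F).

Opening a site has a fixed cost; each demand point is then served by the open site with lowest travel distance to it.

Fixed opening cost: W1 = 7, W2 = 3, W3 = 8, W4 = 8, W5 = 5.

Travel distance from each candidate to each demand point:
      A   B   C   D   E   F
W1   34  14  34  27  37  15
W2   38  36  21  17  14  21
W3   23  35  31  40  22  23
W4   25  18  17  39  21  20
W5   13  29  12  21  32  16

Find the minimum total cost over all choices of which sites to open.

Open {W1, W2, W5}: assign each demand point to its cheapest open site.
  A→W5 13, B→W1 14, C→W5 12, D→W2 17, E→W2 14, F→W1 15
  travel distance 85, fixed 15 → total 100.
Compare {W2, W4, W5}: travel distance 90 + fixed 16 = 106.
Compare {W1, W2, W3, W5}: travel distance 85 + fixed 23 = 108.
Compare {W1, W2, W4, W5}: travel distance 85 + fixed 23 = 108.
All other subsets cost ≥ 106. Minimum total cost: 100.

100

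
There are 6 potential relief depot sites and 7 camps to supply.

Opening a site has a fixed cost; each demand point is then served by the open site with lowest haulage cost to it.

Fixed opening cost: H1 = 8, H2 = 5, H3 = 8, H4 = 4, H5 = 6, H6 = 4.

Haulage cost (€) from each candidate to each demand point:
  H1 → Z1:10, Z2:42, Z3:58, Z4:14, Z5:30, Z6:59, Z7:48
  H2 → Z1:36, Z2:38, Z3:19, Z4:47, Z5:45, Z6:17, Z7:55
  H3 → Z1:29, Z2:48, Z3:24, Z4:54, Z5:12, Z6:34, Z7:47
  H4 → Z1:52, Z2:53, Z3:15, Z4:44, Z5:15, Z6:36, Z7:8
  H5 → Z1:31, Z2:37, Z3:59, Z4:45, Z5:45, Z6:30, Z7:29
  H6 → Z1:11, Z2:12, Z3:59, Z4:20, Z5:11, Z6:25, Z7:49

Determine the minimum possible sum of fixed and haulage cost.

107

Open {H2, H4, H6}: assign each demand point to its cheapest open site.
  Z1→H6 11, Z2→H6 12, Z3→H4 15, Z4→H6 20, Z5→H6 11, Z6→H2 17, Z7→H4 8
  haulage cost 94, fixed 13 → total 107.
Compare {H1, H2, H4, H6}: haulage cost 87 + fixed 21 = 108.
Compare {H4, H6}: haulage cost 102 + fixed 8 = 110.
Compare {H1, H4, H6}: haulage cost 95 + fixed 16 = 111.
All other subsets cost ≥ 108. Minimum total cost: 107.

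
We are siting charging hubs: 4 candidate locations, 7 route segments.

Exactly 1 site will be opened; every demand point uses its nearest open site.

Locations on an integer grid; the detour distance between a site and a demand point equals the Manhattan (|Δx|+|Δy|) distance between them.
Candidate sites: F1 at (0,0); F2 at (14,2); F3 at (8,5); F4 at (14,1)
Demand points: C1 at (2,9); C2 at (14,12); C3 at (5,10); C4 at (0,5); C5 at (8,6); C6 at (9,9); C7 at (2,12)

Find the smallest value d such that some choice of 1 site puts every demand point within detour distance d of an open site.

Open {F3}.
  Farthest demand point is C2 at detour distance 13 (to F3); all others are ≤ 13.
With {F2} the worst case is 22.
With {F4} the worst case is 23.
No size-1 selection achieves below 13.

13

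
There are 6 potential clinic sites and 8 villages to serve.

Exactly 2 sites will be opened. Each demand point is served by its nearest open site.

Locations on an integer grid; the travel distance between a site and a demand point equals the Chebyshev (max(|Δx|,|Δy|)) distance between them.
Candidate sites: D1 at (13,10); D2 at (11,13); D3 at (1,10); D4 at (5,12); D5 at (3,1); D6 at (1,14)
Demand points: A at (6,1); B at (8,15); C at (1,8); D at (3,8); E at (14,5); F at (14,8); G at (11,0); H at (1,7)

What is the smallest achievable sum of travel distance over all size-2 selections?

Open {D1, D3}.
  A→D1 9, B→D1 5, C→D3 2, D→D3 2, E→D1 5, F→D1 2, G→D1 10, H→D3 3  ⇒ total 38.
Compare {D1, D4}: total 42.
Compare {D2, D3}: total 42.
No size-2 selection does better; minimum is 38.

38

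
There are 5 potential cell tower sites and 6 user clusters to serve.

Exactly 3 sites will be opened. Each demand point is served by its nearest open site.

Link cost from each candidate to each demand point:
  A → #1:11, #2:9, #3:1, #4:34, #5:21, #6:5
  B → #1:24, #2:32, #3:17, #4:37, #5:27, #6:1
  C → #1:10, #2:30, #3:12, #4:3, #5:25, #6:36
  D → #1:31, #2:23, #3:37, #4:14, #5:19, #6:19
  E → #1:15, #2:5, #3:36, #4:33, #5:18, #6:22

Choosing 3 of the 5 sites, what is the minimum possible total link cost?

Open {A, C, E}.
  #1→C 10, #2→E 5, #3→A 1, #4→C 3, #5→E 18, #6→A 5  ⇒ total 42.
Compare {A, B, C}: total 45.
Compare {A, C, D}: total 47.
No size-3 selection does better; minimum is 42.

42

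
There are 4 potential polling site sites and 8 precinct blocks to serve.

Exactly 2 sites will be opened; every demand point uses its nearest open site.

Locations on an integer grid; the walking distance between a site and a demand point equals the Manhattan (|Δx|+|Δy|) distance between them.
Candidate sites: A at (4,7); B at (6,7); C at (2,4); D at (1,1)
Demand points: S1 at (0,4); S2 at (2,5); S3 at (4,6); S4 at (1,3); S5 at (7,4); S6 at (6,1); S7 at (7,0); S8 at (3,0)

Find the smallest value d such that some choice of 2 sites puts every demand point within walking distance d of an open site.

7

Open {A, D}.
  Farthest demand point is S7 at walking distance 7 (to D); all others are ≤ 7.
With {B, D} the worst case is 7.
With {C, D} the worst case is 7.
No size-2 selection achieves below 7.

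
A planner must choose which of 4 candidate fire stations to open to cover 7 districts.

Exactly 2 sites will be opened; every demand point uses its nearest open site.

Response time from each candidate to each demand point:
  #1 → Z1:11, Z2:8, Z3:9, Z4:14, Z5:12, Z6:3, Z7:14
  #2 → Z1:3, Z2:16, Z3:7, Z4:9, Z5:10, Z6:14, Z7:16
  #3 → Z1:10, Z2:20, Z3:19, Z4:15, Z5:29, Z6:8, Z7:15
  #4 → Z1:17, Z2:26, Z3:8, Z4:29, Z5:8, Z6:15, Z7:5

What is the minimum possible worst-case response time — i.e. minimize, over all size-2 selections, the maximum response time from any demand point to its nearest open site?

Open {#1, #2}.
  Farthest demand point is Z7 at response time 14 (to #1); all others are ≤ 14.
With {#1, #3} the worst case is 14.
With {#1, #4} the worst case is 14.
No size-2 selection achieves below 14.

14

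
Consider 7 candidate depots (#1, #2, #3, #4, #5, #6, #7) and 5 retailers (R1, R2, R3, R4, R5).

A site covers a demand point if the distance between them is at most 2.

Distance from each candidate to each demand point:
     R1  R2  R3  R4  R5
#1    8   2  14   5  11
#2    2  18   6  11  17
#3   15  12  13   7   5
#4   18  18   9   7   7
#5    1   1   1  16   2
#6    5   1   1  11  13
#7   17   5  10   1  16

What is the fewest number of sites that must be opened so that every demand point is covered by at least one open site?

2

Coverage sets (demand points within 2 of each site):
  #1: {R2}
  #2: {R1}
  #3: {}
  #4: {}
  #5: {R1, R2, R3, R5}
  #6: {R2, R3}
  #7: {R4}
No single site covers all 5 demand points.
But {#5, #7} covers everything, so the minimum is 2.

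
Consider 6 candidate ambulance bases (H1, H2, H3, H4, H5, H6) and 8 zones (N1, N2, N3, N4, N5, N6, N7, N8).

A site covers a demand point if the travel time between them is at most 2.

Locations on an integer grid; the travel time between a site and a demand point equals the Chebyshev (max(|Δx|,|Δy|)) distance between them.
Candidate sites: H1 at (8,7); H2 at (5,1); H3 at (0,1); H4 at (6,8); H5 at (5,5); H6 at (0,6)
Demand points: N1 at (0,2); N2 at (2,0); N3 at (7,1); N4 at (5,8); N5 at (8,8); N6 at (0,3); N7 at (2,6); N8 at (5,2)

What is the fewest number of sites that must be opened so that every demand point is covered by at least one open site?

Coverage sets (demand points within 2 of each site):
  H1: {N5}
  H2: {N3, N8}
  H3: {N1, N2, N6}
  H4: {N4, N5}
  H5: {}
  H6: {N7}
No 3 sites suffice: every size-3 union leaves at least one demand point uncovered.
But {H2, H3, H4, H6} covers everything, so the minimum is 4.

4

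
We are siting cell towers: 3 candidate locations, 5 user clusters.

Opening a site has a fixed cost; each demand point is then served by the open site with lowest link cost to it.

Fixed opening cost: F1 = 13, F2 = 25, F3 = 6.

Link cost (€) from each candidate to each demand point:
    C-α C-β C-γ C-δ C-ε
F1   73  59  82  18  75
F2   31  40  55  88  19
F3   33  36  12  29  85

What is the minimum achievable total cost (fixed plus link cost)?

Open {F2, F3}: assign each demand point to its cheapest open site.
  C-α→F2 31, C-β→F3 36, C-γ→F3 12, C-δ→F3 29, C-ε→F2 19
  link cost 127, fixed 31 → total 158.
Compare {F1, F2, F3}: link cost 116 + fixed 44 = 160.
Compare {F1, F3}: link cost 174 + fixed 19 = 193.
Compare {F3}: link cost 195 + fixed 6 = 201.
All other subsets cost ≥ 160. Minimum total cost: 158.

158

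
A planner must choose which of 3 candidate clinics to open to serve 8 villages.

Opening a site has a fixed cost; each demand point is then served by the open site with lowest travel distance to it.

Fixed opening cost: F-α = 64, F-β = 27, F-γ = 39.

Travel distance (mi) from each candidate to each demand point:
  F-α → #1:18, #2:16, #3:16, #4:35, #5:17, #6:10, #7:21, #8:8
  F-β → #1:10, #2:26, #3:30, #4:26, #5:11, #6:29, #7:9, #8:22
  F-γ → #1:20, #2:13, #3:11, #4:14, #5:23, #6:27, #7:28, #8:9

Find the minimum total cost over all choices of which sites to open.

170

Open {F-β, F-γ}: assign each demand point to its cheapest open site.
  #1→F-β 10, #2→F-γ 13, #3→F-γ 11, #4→F-γ 14, #5→F-β 11, #6→F-γ 27, #7→F-β 9, #8→F-γ 9
  travel distance 104, fixed 66 → total 170.
Compare {F-γ}: travel distance 145 + fixed 39 = 184.
Compare {F-β}: travel distance 163 + fixed 27 = 190.
Compare {F-α, F-β}: travel distance 106 + fixed 91 = 197.
All other subsets cost ≥ 184. Minimum total cost: 170.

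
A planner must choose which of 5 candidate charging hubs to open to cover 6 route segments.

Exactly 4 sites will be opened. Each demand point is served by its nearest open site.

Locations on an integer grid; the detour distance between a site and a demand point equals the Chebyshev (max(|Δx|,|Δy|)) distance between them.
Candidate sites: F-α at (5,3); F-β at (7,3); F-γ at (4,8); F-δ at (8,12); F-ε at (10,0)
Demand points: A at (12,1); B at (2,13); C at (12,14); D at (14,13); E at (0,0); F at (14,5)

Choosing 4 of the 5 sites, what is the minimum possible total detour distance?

27

Open {F-α, F-γ, F-δ, F-ε}.
  A→F-ε 2, B→F-γ 5, C→F-δ 4, D→F-δ 6, E→F-α 5, F→F-ε 5  ⇒ total 27.
Compare {F-α, F-β, F-δ, F-ε}: total 28.
Compare {F-β, F-γ, F-δ, F-ε}: total 29.
No size-4 selection does better; minimum is 27.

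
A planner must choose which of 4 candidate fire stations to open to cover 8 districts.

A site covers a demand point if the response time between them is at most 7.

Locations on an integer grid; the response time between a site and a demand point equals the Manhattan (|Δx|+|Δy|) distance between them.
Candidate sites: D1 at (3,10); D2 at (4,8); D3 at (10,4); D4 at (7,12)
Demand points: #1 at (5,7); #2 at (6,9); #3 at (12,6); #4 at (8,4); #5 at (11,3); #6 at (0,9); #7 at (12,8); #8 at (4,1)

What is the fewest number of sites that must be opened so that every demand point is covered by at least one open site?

Coverage sets (demand points within 7 of each site):
  D1: {#1, #2, #6}
  D2: {#1, #2, #6, #8}
  D3: {#3, #4, #5, #7}
  D4: {#1, #2}
No single site covers all 8 demand points.
But {D2, D3} covers everything, so the minimum is 2.

2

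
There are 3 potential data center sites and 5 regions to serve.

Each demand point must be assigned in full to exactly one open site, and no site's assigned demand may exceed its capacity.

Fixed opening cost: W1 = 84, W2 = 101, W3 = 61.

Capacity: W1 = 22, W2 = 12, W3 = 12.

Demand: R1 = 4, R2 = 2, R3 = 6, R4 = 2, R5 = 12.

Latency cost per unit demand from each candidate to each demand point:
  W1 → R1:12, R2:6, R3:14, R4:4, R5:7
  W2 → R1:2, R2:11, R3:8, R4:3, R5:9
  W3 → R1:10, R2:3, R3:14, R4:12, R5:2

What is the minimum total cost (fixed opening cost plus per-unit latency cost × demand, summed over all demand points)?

Open {W1, W3}; cheapest assignment that respects the capacities:
  W1 (cap 22, load 14): R1, R2, R3, R4 — cost 4×12 + 2×6 + 6×14 + 2×4 = 152
  W3 (cap 12, load 12): R5 — cost 12×2 = 24
  Shipping 176, fixed 145 → total 321.
  Any other capacity-feasible assignment to {W1, W3} ships for at least 176.
Compare {W1, W2}: its best feasible assignment gives total 343.
Compare {W1, W2, W3}: its best feasible assignment gives total 344.
Every other set of open sites that can feasibly serve all demand totals ≥ 343 even under its best assignment. Minimum: 321.

321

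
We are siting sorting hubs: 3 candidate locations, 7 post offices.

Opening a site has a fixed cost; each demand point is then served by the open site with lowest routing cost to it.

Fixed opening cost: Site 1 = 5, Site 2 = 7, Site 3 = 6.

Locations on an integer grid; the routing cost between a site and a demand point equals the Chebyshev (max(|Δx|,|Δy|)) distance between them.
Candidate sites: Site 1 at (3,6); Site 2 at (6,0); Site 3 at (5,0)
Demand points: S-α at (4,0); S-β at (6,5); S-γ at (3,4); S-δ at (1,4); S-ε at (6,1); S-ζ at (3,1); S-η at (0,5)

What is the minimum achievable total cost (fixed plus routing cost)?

25

Open {Site 1, Site 3}: assign each demand point to its cheapest open site.
  S-α→Site 3 1, S-β→Site 1 3, S-γ→Site 1 2, S-δ→Site 1 2, S-ε→Site 3 1, S-ζ→Site 3 2, S-η→Site 1 3
  routing cost 14, fixed 11 → total 25.
Compare {Site 3}: routing cost 22 + fixed 6 = 28.
Compare {Site 1, Site 2}: routing cost 16 + fixed 12 = 28.
Compare {Site 1}: routing cost 26 + fixed 5 = 31.
All other subsets cost ≥ 28. Minimum total cost: 25.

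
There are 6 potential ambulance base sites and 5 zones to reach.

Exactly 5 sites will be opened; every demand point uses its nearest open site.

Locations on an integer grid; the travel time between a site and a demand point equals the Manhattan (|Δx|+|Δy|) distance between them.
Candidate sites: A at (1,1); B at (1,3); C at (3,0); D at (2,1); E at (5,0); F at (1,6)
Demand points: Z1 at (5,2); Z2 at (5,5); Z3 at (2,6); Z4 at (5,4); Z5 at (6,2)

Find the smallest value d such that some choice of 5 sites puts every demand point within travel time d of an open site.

5

Open {A, B, C, D, E}.
  Farthest demand point is Z2 at travel time 5 (to E); all others are ≤ 5.
With {A, B, C, D, F} the worst case is 5.
With {A, B, C, E, F} the worst case is 5.
No size-5 selection achieves below 5.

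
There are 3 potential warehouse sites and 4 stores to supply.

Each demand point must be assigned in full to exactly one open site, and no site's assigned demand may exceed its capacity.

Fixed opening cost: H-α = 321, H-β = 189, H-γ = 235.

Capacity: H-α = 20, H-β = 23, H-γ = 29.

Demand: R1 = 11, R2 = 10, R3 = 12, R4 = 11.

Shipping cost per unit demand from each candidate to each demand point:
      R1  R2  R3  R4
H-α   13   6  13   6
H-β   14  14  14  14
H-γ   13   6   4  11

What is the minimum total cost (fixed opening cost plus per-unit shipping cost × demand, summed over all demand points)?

Open {H-β, H-γ}; cheapest assignment that respects the capacities:
  H-β (cap 23, load 22): R1, R4 — cost 11×14 + 11×14 = 308
  H-γ (cap 29, load 22): R2, R3 — cost 10×6 + 12×4 = 108
  Shipping 416, fixed 424 → total 840.
  Any other capacity-feasible assignment to {H-β, H-γ} ships for at least 416.
Compare {H-α, H-β, H-γ}: its best feasible assignment gives total 1073.
Every other set of open sites that can feasibly serve all demand totals ≥ 1073 even under its best assignment. Minimum: 840.

840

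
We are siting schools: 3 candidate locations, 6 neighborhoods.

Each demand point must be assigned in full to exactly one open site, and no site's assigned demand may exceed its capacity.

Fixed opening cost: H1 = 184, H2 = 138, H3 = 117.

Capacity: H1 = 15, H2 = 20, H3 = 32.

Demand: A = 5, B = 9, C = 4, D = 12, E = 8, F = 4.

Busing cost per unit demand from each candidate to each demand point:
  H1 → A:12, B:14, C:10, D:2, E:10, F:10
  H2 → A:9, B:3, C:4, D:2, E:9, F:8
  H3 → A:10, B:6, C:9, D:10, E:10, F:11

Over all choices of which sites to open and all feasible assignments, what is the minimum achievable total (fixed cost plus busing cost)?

511

Open {H2, H3}; cheapest assignment that respects the capacities:
  H2 (cap 20, load 20): C, D, F — cost 4×4 + 12×2 + 4×8 = 72
  H3 (cap 32, load 22): A, B, E — cost 5×10 + 9×6 + 8×10 = 184
  Shipping 256, fixed 255 → total 511.
  Any other capacity-feasible assignment to {H2, H3} ships for at least 256.
Compare {H1, H3}: its best feasible assignment gives total 589.
Compare {H1, H2, H3}: its best feasible assignment gives total 668.
Every other set of open sites that can feasibly serve all demand totals ≥ 589 even under its best assignment. Minimum: 511.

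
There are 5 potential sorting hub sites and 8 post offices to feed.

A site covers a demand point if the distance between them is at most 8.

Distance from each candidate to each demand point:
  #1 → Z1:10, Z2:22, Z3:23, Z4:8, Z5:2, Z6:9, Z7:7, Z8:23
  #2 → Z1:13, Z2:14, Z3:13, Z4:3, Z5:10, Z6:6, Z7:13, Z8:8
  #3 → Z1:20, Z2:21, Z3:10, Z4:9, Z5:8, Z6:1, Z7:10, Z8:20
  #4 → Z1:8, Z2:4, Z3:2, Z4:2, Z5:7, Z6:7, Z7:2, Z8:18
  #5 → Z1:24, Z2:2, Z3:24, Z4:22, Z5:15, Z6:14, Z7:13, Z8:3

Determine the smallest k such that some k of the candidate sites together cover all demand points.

2

Coverage sets (demand points within 8 of each site):
  #1: {Z4, Z5, Z7}
  #2: {Z4, Z6, Z8}
  #3: {Z5, Z6}
  #4: {Z1, Z2, Z3, Z4, Z5, Z6, Z7}
  #5: {Z2, Z8}
No single site covers all 8 demand points.
But {#2, #4} covers everything, so the minimum is 2.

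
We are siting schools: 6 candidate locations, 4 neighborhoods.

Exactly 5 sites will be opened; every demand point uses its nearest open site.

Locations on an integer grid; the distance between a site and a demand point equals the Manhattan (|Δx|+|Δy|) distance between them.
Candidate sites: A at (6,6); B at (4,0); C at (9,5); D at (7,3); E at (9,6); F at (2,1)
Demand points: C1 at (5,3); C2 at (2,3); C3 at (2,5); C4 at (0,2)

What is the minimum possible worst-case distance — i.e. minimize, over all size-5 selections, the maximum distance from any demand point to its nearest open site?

4

Open {A, B, C, D, F}.
  Farthest demand point is C3 at distance 4 (to F); all others are ≤ 4.
With {A, B, C, E, F} the worst case is 4.
With {A, B, D, E, F} the worst case is 4.
No size-5 selection achieves below 4.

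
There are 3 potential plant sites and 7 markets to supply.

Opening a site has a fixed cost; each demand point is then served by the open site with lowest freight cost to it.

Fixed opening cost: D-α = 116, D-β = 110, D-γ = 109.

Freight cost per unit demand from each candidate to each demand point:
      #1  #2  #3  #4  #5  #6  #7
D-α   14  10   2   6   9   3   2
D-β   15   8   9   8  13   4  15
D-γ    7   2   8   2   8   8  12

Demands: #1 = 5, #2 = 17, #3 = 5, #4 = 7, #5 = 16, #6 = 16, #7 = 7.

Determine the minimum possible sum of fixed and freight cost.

508

Open {D-α, D-γ}: assign each demand point to its cheapest open site.
  #1→D-γ 5×7=35, #2→D-γ 17×2=34, #3→D-α 5×2=10, #4→D-γ 7×2=14, #5→D-γ 16×8=128, #6→D-α 16×3=48, #7→D-α 7×2=14
  freight cost 283, fixed 225 → total 508.
Compare {D-γ}: freight cost 463 + fixed 109 = 572.
Compare {D-α}: freight cost 498 + fixed 116 = 614.
Compare {D-β, D-γ}: freight cost 399 + fixed 219 = 618.
All other subsets cost ≥ 572. Minimum total cost: 508.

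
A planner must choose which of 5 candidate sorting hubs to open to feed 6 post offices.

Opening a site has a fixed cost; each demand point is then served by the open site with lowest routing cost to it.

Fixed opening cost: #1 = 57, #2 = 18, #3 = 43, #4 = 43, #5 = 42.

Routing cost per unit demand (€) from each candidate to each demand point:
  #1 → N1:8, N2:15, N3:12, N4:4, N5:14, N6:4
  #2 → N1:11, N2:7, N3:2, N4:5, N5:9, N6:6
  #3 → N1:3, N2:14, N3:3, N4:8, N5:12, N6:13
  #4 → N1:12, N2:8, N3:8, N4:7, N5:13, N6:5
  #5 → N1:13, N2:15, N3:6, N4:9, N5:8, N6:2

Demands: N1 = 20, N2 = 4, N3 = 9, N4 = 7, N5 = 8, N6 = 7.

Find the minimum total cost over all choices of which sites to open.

316

Open {#2, #3}: assign each demand point to its cheapest open site.
  N1→#3 20×3=60, N2→#2 4×7=28, N3→#2 9×2=18, N4→#2 7×5=35, N5→#2 8×9=72, N6→#2 7×6=42
  routing cost 255, fixed 61 → total 316.
Compare {#2, #3, #5}: routing cost 219 + fixed 103 = 322.
Compare {#1, #2, #3}: routing cost 234 + fixed 118 = 352.
Compare {#2, #3, #4}: routing cost 248 + fixed 104 = 352.
All other subsets cost ≥ 322. Minimum total cost: 316.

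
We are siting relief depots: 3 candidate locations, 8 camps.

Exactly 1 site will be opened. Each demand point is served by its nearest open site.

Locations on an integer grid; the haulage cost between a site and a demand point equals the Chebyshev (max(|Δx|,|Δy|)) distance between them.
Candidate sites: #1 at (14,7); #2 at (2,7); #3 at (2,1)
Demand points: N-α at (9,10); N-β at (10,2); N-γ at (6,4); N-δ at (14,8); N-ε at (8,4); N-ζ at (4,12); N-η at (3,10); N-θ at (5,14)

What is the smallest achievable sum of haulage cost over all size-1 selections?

Open {#2}.
  N-α→#2 7, N-β→#2 8, N-γ→#2 4, N-δ→#2 12, N-ε→#2 6, N-ζ→#2 5, N-η→#2 3, N-θ→#2 7  ⇒ total 52.
Compare {#1}: total 55.
Compare {#3}: total 72.

52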